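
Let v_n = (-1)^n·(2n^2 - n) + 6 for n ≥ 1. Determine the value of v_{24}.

(-1)^24 = 1; 2n^2 - n at n=24 is 1128; so v_{24} = 1134.

1134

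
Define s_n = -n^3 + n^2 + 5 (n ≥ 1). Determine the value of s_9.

-643

s_9 = -1·9^3 + 1·9^2 + 5 = -643.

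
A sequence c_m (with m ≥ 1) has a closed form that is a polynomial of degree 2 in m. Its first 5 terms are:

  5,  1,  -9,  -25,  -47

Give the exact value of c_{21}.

-1215

1st diffs: -4, -10, -16, -22.
2nd diffs: -6, -6, -6 (constant).
Newton forward-difference form: c_m = 5 + (-4)·C(m-1,1) + (-6)·C(m-1,2).
At m = 21: m-1 = 20, so c_{21} = 5 - 80 - 1140 = -1215.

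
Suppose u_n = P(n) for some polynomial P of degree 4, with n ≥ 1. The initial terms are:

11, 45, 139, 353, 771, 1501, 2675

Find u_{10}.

10541

1st diffs: 34, 94, 214, 418, 730, 1174.
2nd diffs: 60, 120, 204, 312, 444.
3rd diffs: 60, 84, 108, 132.
4th diffs: 24, 24, 24 (constant).
Newton forward-difference form: u_n = 11 + 34·C(n-1,1) + 60·C(n-1,2) + 60·C(n-1,3) + 24·C(n-1,4).
At n = 10: n-1 = 9, so u_{10} = 11 + 306 + 2160 + 5040 + 3024 = 10541.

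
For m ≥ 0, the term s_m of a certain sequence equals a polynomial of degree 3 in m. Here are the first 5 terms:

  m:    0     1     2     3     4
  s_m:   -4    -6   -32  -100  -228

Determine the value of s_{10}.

-3264

1st diffs: -2, -26, -68, -128.
2nd diffs: -24, -42, -60.
3rd diffs: -18, -18 (constant).
Newton forward-difference form: s_m = -4 + (-2)·C(m,1) + (-24)·C(m,2) + (-18)·C(m,3).
At m = 10: m = 10, so s_{10} = -4 - 20 - 1080 - 2160 = -3264.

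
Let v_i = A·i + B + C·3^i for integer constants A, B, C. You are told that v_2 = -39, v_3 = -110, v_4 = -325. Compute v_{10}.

-236191

The three given values yield: 2A + B + 9C = -39; 3A + B + 27C = -110; 4A + B + 81C = -325.
Subtracting the first from the second: A + 18C = -71.
Subtracting the second from the third: A + 54C = -215.
Solving: C = -4, A = 1, then B = -5.
Therefore v_{10} = 10 + (-5) + (-4)·59049 = -236191.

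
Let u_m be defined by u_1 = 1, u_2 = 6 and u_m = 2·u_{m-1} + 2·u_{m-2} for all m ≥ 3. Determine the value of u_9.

Compute successive terms:
u_3 = 14; u_4 = 40; u_5 = 108; u_6 = 296; u_7 = 808; u_8 = 2208; u_9 = 6032.

6032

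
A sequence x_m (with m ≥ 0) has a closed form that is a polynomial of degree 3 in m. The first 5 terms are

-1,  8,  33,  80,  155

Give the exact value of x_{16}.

1st diffs: 9, 25, 47, 75.
2nd diffs: 16, 22, 28.
3rd diffs: 6, 6 (constant).
Newton forward-difference form: x_m = -1 + 9·C(m,1) + 16·C(m,2) + 6·C(m,3).
At m = 16: m = 16, so x_{16} = -1 + 144 + 1920 + 3360 = 5423.

5423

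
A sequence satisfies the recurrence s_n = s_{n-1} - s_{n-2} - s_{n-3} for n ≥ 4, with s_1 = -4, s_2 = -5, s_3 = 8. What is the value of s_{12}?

Applying the relation repeatedly:
s_4 = 17  s_5 = 14  s_6 = -11  s_7 = -42  s_8 = -45  s_9 = 8  s_{10} = 95  s_{11} = 132  s_{12} = 29.

29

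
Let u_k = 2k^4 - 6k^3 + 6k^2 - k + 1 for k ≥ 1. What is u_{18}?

176887

u_{18} = 2·18^4 - 6·18^3 + 6·18^2 - 1·18 + 1 = 176887.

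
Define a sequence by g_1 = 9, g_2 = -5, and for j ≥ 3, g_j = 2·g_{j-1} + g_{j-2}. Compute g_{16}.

Step forward from the initial values:
g_3 = -1; g_4 = -7; g_5 = -15; …; g_{13} = -17631; g_{14} = -42565; g_{15} = -102761; g_{16} = -248087.

-248087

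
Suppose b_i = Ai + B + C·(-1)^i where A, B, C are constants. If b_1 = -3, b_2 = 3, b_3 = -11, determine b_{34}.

Plug in i = 1, 2, 3: A + B - C = -3; 2A + B + C = 3; 3A + B - C = -11.
Subtracting the first from the second: A + 2C = 6.
Subtracting the second from the third: A - 2C = -14.
Solving: C = 5, A = -4, then B = 6.
So b_i = -4·i + 6 + 5·(-1)^i; at i=34 this is -125.

-125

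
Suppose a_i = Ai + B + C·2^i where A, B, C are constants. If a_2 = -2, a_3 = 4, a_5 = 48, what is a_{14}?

At i = 2, 3, 5: 2A + B + 4C = -2; 3A + B + 8C = 4; 5A + B + 32C = 48.
Subtracting the first from the second: A + 4C = 6.
Subtracting the second from the third: 2A + 24C = 44.
Solving: C = 2, A = -2, then B = -6.
Hence a_{14} = -2·14 + (-6) + 2·16384 = 32734.

32734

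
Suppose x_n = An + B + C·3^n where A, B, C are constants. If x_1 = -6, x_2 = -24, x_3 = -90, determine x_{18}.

-1549681848

At n = 1, 2, 3: A + B + 3C = -6; 2A + B + 9C = -24; 3A + B + 27C = -90.
Subtracting the first from the second: A + 6C = -18.
Subtracting the second from the third: A + 18C = -66.
Solving: C = -4, A = 6, then B = 0.
Therefore x_{18} = 108 + 0 + (-4)·387420489 = -1549681848.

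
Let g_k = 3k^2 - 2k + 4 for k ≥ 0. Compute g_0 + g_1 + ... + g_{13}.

2331

Over k = 0..13: Σk = 91, Σk² = 819.
Total = (3)·819 + (-2)·91 + (4)·14 = 2331.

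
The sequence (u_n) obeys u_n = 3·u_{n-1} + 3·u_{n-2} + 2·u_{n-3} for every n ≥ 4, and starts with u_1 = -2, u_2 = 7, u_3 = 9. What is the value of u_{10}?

Compute successive terms:
u_4 = 44, u_5 = 173, u_6 = 669, u_7 = 2614, u_8 = 10195, u_9 = 39765, u_{10} = 155108.

155108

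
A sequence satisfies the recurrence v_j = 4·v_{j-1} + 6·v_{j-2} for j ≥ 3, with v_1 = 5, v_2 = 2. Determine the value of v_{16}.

Applying the relation repeatedly:
v_3 = 38  v_4 = 164  v_5 = 884  …  v_{13} = 442379072  v_{14} = 2283683456  v_{15} = 11789008256  v_{16} = 60858133760.

60858133760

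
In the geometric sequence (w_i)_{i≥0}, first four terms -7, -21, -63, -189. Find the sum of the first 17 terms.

-451990567

Common ratio r = 3.
w_i = (-7)·3^(i-0).
S = (-7)·(3^17 - 1)/(3 - 1) = (-7)·(129140163 - 1)/(2) = -451990567.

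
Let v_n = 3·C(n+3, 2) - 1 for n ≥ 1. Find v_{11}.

272

C(14, 2) = 91, so v_{11} = 272.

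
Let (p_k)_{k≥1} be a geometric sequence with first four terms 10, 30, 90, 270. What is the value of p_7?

7290

Common ratio r = 3.
p_k = 10·3^(k-1).
p_7 = 10·3^6 = 7290.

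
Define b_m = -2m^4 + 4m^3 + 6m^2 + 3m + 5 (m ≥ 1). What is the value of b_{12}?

b_{12} = -2·12^4 + 4·12^3 + 6·12^2 + 3·12 + 5 = -33655.

-33655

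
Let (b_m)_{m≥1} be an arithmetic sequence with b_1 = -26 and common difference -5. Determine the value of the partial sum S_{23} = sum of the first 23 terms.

-1863

b_m = -26 + (m - 1)·(-5).
b_{23} = -136; S = 23·(-26 + (-136))/2 = -1863.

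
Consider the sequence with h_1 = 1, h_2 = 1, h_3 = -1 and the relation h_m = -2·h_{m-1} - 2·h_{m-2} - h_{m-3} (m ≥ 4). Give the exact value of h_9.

h_4 = -1;  h_5 = 3;  h_6 = -3;  h_7 = 1;  h_8 = 1;  h_9 = -1.

-1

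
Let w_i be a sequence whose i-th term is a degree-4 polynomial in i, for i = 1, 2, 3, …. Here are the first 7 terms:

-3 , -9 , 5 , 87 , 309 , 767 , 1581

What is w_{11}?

11637

1st diffs: -6, 14, 82, 222, 458, 814.
2nd diffs: 20, 68, 140, 236, 356.
3rd diffs: 48, 72, 96, 120.
4th diffs: 24, 24, 24 (constant).
So w_i = i^4 - 2i^3 - 3i^2 + 2i - 1.
Evaluating at i = 11 gives w_{11} = 11637.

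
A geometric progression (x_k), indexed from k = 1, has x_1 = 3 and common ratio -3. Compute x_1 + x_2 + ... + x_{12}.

x_k = 3·(-3)^(k-1).
S = 3·((-3)^12 - 1)/(-3 - 1) = 3·(531441 - 1)/(-4) = -398580.

-398580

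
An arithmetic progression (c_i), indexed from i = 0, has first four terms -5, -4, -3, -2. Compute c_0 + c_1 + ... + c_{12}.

Common difference d = 1.
c_i = -5 + (i - 0)·1.
c_{12} = 7; S = 13·(-5 + 7)/2 = 13.

13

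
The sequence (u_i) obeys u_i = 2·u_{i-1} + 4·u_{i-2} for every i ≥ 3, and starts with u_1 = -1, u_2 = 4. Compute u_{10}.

u_3 = 4  u_4 = 24  u_5 = 64  u_6 = 224  u_7 = 704  u_8 = 2304  u_9 = 7424  u_{10} = 24064.

24064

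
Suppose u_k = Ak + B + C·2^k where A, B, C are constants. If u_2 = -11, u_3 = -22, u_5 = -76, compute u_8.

At k = 2, 3, 5: 2A + B + 4C = -11; 3A + B + 8C = -22; 5A + B + 32C = -76.
Subtracting the first from the second: A + 4C = -11.
Subtracting the second from the third: 2A + 24C = -54.
Solving: C = -2, A = -3, then B = 3.
So u_k = -3·k + 3 + (-2)·2^k; at k=8 this is -533.

-533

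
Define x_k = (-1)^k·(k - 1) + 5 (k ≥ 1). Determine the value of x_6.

10

(-1)^6 = 1; k - 1 at k=6 is 5; so x_6 = 10.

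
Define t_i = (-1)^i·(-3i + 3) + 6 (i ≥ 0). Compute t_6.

(-1)^6 = 1; -3i + 3 at i=6 is -15; so t_6 = -9.

-9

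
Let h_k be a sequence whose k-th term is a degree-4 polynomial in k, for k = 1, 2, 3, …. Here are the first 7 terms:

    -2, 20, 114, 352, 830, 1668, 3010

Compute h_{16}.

1st diffs: 22, 94, 238, 478, 838, 1342.
2nd diffs: 72, 144, 240, 360, 504.
3rd diffs: 72, 96, 120, 144.
4th diffs: 24, 24, 24 (constant).
So h_k = k^4 + 2k^3 - k^2 - 4k.
Evaluating at k = 16 gives h_{16} = 73408.

73408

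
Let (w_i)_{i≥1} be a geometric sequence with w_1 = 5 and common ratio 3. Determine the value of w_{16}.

71744535

w_i = 5·3^(i-1).
w_{16} = 5·3^15 = 71744535.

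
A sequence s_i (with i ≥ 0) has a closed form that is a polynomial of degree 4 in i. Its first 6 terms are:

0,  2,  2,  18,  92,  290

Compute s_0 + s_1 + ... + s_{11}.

27610

1st diffs: 2, 0, 16, 74, 198.
2nd diffs: -2, 16, 58, 124.
3rd diffs: 18, 42, 66.
4th diffs: 24, 24 (constant).
Newton forward-difference form: s_i = 2·C(i,1) + (-2)·C(i,2) + 18·C(i,3) + 24·C(i,4).
Continuing: …, 702, 1442, 2648, 4482, …, s_{11} = 10802.
Summing i = 0..11 (12 terms) gives 27610.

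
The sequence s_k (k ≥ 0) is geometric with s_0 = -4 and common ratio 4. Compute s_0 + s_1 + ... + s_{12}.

-89478484

s_k = (-4)·4^(k-0).
S = (-4)·(4^13 - 1)/(4 - 1) = (-4)·(67108864 - 1)/(3) = -89478484.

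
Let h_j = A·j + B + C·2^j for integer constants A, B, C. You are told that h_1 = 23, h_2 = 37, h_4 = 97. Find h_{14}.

65629

Write the equations: A + B + 2C = 23; 2A + B + 4C = 37; 4A + B + 16C = 97.
Subtracting the first from the second: A + 2C = 14.
Subtracting the second from the third: 2A + 12C = 60.
Solving: C = 4, A = 6, then B = 9.
Hence h_{14} = 6·14 + 9 + 4·16384 = 65629.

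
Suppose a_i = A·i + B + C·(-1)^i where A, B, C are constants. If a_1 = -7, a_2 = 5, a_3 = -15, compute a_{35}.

-143

Write the equations: A + B - C = -7; 2A + B + C = 5; 3A + B - C = -15.
Subtracting the first from the second: A + 2C = 12.
Subtracting the second from the third: A - 2C = -20.
Solving: C = 8, A = -4, then B = 5.
So a_i = -4·i + 5 + 8·(-1)^i; at i=35 this is -143.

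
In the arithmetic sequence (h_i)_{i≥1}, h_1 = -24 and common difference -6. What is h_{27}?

h_i = -24 + (i - 1)·(-6).
h_{27} = -24 + 26·(-6) = -180.

-180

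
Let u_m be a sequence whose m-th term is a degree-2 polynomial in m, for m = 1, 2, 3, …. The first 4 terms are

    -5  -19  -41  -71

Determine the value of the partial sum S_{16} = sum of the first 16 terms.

1st diffs: -14, -22, -30.
2nd diffs: -8, -8 (constant).
So u_m = -4m^2 - 2m + 1.
Continuing: …, -109, -155, -209, -271, …, u_{16} = -1055.
Summing m = 1..16 (16 terms) gives -6240.

-6240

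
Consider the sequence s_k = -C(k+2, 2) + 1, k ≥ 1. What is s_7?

-35

C(9, 2) = 36, so s_7 = -35.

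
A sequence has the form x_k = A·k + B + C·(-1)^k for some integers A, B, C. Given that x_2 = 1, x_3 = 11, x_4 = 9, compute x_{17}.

The three given values yield: 2A + B + C = 1; 3A + B - C = 11; 4A + B + C = 9.
Subtracting the first from the second: A - 2C = 10.
Subtracting the second from the third: A + 2C = -2.
Solving: C = -3, A = 4, then B = -4.
Therefore x_{17} = 68 + (-4) + (-3)·(-1) = 67.

67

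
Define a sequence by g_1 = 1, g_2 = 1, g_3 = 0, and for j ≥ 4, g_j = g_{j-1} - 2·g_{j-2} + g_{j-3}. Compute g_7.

Iterate the recurrence:
g_4 = -1; g_5 = 0; g_6 = 2; g_7 = 1.

1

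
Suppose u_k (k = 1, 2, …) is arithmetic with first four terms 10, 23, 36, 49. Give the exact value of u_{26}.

Common difference d = 13.
u_k = 10 + (k - 1)·13.
u_{26} = 10 + 25·13 = 335.

335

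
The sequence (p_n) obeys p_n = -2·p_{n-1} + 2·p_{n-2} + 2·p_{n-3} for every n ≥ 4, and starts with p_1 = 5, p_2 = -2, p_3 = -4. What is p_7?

Applying the relation repeatedly:
p_4 = 14;  p_5 = -40;  p_6 = 100;  p_7 = -252.

-252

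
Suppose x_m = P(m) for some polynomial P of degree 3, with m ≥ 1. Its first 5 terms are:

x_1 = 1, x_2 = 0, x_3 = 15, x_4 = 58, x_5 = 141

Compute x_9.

1113

1st diffs: -1, 15, 43, 83.
2nd diffs: 16, 28, 40.
3rd diffs: 12, 12 (constant).
Newton forward-difference form: x_m = 1 + (-1)·C(m-1,1) + 16·C(m-1,2) + 12·C(m-1,3).
At m = 9: m-1 = 8, so x_9 = 1 - 8 + 448 + 672 = 1113.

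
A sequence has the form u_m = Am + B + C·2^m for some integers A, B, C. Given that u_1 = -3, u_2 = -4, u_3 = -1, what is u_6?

At m = 1, 2, 3: A + B + 2C = -3; 2A + B + 4C = -4; 3A + B + 8C = -1.
Subtracting the first from the second: A + 2C = -1.
Subtracting the second from the third: A + 4C = 3.
Solving: C = 2, A = -5, then B = -2.
Therefore u_6 = -30 + (-2) + 2·64 = 96.

96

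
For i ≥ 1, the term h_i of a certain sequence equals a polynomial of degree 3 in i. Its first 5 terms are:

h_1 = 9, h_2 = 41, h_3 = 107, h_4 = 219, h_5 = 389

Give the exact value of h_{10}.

2529

1st diffs: 32, 66, 112, 170.
2nd diffs: 34, 46, 58.
3rd diffs: 12, 12 (constant).
Newton forward-difference form: h_i = 9 + 32·C(i-1,1) + 34·C(i-1,2) + 12·C(i-1,3).
At i = 10: i-1 = 9, so h_{10} = 9 + 288 + 1224 + 1008 = 2529.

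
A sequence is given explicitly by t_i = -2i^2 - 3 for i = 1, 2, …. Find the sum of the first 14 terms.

Over i = 1..14: Σi = 105, Σi² = 1015.
Total = (-2)·1015 + (-3)·14 = -2072.

-2072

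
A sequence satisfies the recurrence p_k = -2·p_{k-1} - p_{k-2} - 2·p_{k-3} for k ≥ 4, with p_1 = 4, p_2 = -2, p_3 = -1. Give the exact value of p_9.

Applying the relation repeatedly:
p_4 = -4;  p_5 = 13;  p_6 = -20;  p_7 = 35;  p_8 = -76;  p_9 = 157.

157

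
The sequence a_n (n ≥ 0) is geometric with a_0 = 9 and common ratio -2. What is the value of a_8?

a_n = 9·(-2)^(n-0).
a_8 = 9·(-2)^8 = 2304.

2304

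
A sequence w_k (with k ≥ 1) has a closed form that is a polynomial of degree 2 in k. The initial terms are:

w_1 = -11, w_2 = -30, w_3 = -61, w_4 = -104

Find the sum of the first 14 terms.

1st diffs: -19, -31, -43.
2nd diffs: -12, -12 (constant).
Newton forward-difference form: w_k = -11 + (-19)·C(k-1,1) + (-12)·C(k-1,2).
Continuing: …, -159, -226, -305, -396, …, w_{14} = -1194.
Summing k = 1..14 (14 terms) gives -6251.

-6251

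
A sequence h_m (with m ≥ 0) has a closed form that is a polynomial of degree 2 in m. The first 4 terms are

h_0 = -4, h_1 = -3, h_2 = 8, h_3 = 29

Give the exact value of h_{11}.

557

1st diffs: 1, 11, 21.
2nd diffs: 10, 10 (constant).
Newton forward-difference form: h_m = -4 + 1·C(m,1) + 10·C(m,2).
At m = 11: m = 11, so h_{11} = -4 + 11 + 550 = 557.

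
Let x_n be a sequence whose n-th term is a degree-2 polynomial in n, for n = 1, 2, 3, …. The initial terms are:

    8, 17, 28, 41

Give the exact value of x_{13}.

248

1st diffs: 9, 11, 13.
2nd diffs: 2, 2 (constant).
Newton forward-difference form: x_n = 8 + 9·C(n-1,1) + 2·C(n-1,2).
At n = 13: n-1 = 12, so x_{13} = 8 + 108 + 132 = 248.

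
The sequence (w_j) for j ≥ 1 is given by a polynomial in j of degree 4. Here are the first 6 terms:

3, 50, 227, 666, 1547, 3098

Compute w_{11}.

1st diffs: 47, 177, 439, 881, 1551.
2nd diffs: 130, 262, 442, 670.
3rd diffs: 132, 180, 228.
4th diffs: 48, 48 (constant).
Newton forward-difference form: w_j = 3 + 47·C(j-1,1) + 130·C(j-1,2) + 132·C(j-1,3) + 48·C(j-1,4).
At j = 11: j-1 = 10, so w_{11} = 3 + 470 + 5850 + 15840 + 10080 = 32243.

32243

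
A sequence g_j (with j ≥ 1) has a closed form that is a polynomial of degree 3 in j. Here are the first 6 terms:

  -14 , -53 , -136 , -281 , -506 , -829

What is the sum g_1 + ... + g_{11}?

-15499

1st diffs: -39, -83, -145, -225, -323.
2nd diffs: -44, -62, -80, -98.
3rd diffs: -18, -18, -18 (constant).
Newton forward-difference form: g_j = -14 + (-39)·C(j-1,1) + (-44)·C(j-1,2) + (-18)·C(j-1,3).
Continuing: …, -1268, -1841, -2566, -3461, …, g_{11} = -4544.
Summing j = 1..11 (11 terms) gives -15499.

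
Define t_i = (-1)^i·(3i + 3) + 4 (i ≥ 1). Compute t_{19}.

-56

(-1)^19 = -1; 3i + 3 at i=19 is 60; so t_{19} = -56.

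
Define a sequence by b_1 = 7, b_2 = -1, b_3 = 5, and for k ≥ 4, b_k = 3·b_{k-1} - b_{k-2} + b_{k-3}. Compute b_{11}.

27845

Applying the relation repeatedly:
b_4 = 23; b_5 = 63; b_6 = 171; b_7 = 473; b_8 = 1311; b_9 = 3631; b_{10} = 10055; b_{11} = 27845.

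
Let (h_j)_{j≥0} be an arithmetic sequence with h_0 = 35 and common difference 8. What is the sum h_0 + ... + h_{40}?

7995

h_j = 35 + (j - 0)·8.
h_{40} = 355; S = 41·(35 + 355)/2 = 7995.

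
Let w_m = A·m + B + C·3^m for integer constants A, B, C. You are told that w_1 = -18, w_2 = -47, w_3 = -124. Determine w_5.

Plug in m = 1, 2, 3: A + B + 3C = -18; 2A + B + 9C = -47; 3A + B + 27C = -124.
Subtracting the first from the second: A + 6C = -29.
Subtracting the second from the third: A + 18C = -77.
Solving: C = -4, A = -5, then B = -1.
Hence w_5 = -5·5 + (-1) + (-4)·243 = -998.

-998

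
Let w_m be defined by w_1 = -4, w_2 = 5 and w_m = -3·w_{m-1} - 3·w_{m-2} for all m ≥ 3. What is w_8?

Step forward from the initial values:
w_3 = -3; w_4 = -6; w_5 = 27; w_6 = -63; w_7 = 108; w_8 = -135.

-135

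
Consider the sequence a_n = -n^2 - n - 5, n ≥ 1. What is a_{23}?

-557

a_{23} = -1·23^2 - 1·23 - 5 = -557.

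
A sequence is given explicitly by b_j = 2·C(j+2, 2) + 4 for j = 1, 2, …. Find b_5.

C(7, 2) = 21, so b_5 = 46.

46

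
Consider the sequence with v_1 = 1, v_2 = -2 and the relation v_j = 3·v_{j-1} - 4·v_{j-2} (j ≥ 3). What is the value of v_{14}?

Applying the relation repeatedly:
v_3 = -10  v_4 = -22  v_5 = -26  …  v_{11} = -1594  v_{12} = -5590  v_{13} = -10394  v_{14} = -8822.

-8822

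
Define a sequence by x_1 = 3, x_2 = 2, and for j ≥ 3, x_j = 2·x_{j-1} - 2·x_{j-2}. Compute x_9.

Iterate the recurrence:
x_3 = -2; x_4 = -8; x_5 = -12; x_6 = -8; x_7 = 8; x_8 = 32; x_9 = 48.

48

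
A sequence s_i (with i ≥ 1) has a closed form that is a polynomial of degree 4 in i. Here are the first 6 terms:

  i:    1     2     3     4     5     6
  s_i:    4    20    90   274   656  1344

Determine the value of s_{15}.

51006

1st diffs: 16, 70, 184, 382, 688.
2nd diffs: 54, 114, 198, 306.
3rd diffs: 60, 84, 108.
4th diffs: 24, 24 (constant).
Newton forward-difference form: s_i = 4 + 16·C(i-1,1) + 54·C(i-1,2) + 60·C(i-1,3) + 24·C(i-1,4).
At i = 15: i-1 = 14, so s_{15} = 4 + 224 + 4914 + 21840 + 24024 = 51006.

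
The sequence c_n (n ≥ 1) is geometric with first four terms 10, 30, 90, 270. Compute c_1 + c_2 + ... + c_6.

3640

Common ratio r = 3.
c_n = 10·3^(n-1).
S = 10·(3^6 - 1)/(3 - 1) = 10·(729 - 1)/(2) = 3640.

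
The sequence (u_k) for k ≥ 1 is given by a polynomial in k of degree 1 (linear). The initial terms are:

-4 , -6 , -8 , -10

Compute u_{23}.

1st diffs: -2, -2, -2 (constant).
So u_k = -2k - 2.
Evaluating at k = 23 gives u_{23} = -48.

-48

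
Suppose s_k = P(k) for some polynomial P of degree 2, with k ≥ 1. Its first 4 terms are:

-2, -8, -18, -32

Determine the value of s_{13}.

1st diffs: -6, -10, -14.
2nd diffs: -4, -4 (constant).
Newton forward-difference form: s_k = -2 + (-6)·C(k-1,1) + (-4)·C(k-1,2).
At k = 13: k-1 = 12, so s_{13} = -2 - 72 - 264 = -338.

-338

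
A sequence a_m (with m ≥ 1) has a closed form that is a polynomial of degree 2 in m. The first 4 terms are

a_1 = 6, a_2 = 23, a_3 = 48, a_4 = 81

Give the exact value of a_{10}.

1st diffs: 17, 25, 33.
2nd diffs: 8, 8 (constant).
So a_m = 4m^2 + 5m - 3.
Evaluating at m = 10 gives a_{10} = 447.

447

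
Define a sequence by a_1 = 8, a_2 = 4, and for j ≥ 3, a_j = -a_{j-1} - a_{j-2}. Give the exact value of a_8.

Compute successive terms:
a_3 = -12  a_4 = 8  a_5 = 4  a_6 = -12  a_7 = 8  a_8 = 4.

4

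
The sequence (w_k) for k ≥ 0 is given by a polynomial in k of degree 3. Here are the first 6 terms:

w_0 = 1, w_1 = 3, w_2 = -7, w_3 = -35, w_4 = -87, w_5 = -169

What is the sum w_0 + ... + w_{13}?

-10178

1st diffs: 2, -10, -28, -52, -82.
2nd diffs: -12, -18, -24, -30.
3rd diffs: -6, -6, -6 (constant).
Newton forward-difference form: w_k = 1 + 2·C(k,1) + (-12)·C(k,2) + (-6)·C(k,3).
Continuing: …, -287, -447, -655, -917, …, w_{13} = -2625.
Summing k = 0..13 (14 terms) gives -10178.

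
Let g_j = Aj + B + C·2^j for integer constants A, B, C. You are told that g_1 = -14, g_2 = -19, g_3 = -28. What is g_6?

At j = 1, 2, 3: A + B + 2C = -14; 2A + B + 4C = -19; 3A + B + 8C = -28.
Subtracting the first from the second: A + 2C = -5.
Subtracting the second from the third: A + 4C = -9.
Solving: C = -2, A = -1, then B = -9.
Therefore g_6 = -6 + (-9) + (-2)·64 = -143.

-143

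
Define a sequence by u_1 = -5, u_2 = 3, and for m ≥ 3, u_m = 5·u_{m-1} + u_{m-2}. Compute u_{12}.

27991628

Compute successive terms:
u_3 = 10  u_4 = 53  u_5 = 275  u_6 = 1428  u_7 = 7415  u_8 = 38503  u_9 = 199930  u_{10} = 1038153  u_{11} = 5390695  u_{12} = 27991628.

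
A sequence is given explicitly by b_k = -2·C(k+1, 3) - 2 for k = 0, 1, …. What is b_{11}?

-442

C(12, 3) = 220, so b_{11} = -442.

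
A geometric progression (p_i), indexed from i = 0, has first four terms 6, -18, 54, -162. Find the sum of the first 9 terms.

Common ratio r = -3.
p_i = 6·(-3)^(i-0).
S = 6·((-3)^9 - 1)/(-3 - 1) = 6·(-19683 - 1)/(-4) = 29526.

29526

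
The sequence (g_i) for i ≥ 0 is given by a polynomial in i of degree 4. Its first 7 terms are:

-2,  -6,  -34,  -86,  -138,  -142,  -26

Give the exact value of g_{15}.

1st diffs: -4, -28, -52, -52, -4, 116.
2nd diffs: -24, -24, 0, 48, 120.
3rd diffs: 0, 24, 48, 72.
4th diffs: 24, 24, 24 (constant).
Newton forward-difference form: g_i = -2 + (-4)·C(i,1) + (-24)·C(i,2) + 24·C(i,4).
At i = 15: i = 15, so g_{15} = -2 - 60 - 2520 + 32760 = 30178.

30178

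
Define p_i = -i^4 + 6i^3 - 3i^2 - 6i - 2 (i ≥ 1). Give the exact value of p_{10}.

-4362

p_{10} = -1·10^4 + 6·10^3 - 3·10^2 - 6·10 - 2 = -4362.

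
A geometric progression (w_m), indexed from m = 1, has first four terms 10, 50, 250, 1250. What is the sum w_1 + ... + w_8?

976560

Common ratio r = 5.
w_m = 10·5^(m-1).
S = 10·(5^8 - 1)/(5 - 1) = 10·(390625 - 1)/(4) = 976560.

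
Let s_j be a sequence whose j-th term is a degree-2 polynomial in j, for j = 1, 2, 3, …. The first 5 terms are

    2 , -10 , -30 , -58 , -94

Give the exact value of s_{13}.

-670

1st diffs: -12, -20, -28, -36.
2nd diffs: -8, -8, -8 (constant).
Newton forward-difference form: s_j = 2 + (-12)·C(j-1,1) + (-8)·C(j-1,2).
At j = 13: j-1 = 12, so s_{13} = 2 - 144 - 528 = -670.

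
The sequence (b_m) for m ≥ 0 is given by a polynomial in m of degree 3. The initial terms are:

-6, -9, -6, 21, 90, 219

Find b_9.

1st diffs: -3, 3, 27, 69, 129.
2nd diffs: 6, 24, 42, 60.
3rd diffs: 18, 18, 18 (constant).
Newton forward-difference form: b_m = -6 + (-3)·C(m,1) + 6·C(m,2) + 18·C(m,3).
At m = 9: m = 9, so b_9 = -6 - 27 + 216 + 1512 = 1695.

1695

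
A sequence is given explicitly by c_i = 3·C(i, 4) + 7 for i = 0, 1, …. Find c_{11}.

997

C(11, 4) = 330, so c_{11} = 997.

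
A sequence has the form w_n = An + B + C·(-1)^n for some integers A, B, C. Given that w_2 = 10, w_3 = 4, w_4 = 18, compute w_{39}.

148

Write the equations: 2A + B + C = 10; 3A + B - C = 4; 4A + B + C = 18.
Subtracting the first from the second: A - 2C = -6.
Subtracting the second from the third: A + 2C = 14.
Solving: C = 5, A = 4, then B = -3.
Therefore w_{39} = 156 + (-3) + 5·(-1) = 148.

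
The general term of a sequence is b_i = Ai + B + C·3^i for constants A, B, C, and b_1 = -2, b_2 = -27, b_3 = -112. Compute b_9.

-98362

The three given values yield: A + B + 3C = -2; 2A + B + 9C = -27; 3A + B + 27C = -112.
Subtracting the first from the second: A + 6C = -25.
Subtracting the second from the third: A + 18C = -85.
Solving: C = -5, A = 5, then B = 8.
So b_i = 5·i + 8 + (-5)·3^i; at i=9 this is -98362.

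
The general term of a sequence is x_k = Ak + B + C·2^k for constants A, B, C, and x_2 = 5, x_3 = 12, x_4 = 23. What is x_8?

At k = 2, 3, 4: 2A + B + 4C = 5; 3A + B + 8C = 12; 4A + B + 16C = 23.
Subtracting the first from the second: A + 4C = 7.
Subtracting the second from the third: A + 8C = 11.
Solving: C = 1, A = 3, then B = -5.
Therefore x_8 = 24 + (-5) + 1·256 = 275.

275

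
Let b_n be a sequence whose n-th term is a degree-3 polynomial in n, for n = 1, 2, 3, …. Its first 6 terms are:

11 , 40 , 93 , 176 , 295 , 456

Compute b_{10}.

1640

1st diffs: 29, 53, 83, 119, 161.
2nd diffs: 24, 30, 36, 42.
3rd diffs: 6, 6, 6 (constant).
Newton forward-difference form: b_n = 11 + 29·C(n-1,1) + 24·C(n-1,2) + 6·C(n-1,3).
At n = 10: n-1 = 9, so b_{10} = 11 + 261 + 864 + 504 = 1640.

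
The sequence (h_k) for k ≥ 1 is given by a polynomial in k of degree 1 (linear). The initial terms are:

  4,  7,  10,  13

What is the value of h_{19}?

58

1st diffs: 3, 3, 3 (constant).
So h_k = 3k + 1.
Evaluating at k = 19 gives h_{19} = 58.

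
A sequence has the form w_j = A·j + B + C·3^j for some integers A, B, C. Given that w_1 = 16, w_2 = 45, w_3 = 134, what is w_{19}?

Write the equations: A + B + 3C = 16; 2A + B + 9C = 45; 3A + B + 27C = 134.
Subtracting the first from the second: A + 6C = 29.
Subtracting the second from the third: A + 18C = 89.
Solving: C = 5, A = -1, then B = 2.
So w_j = -1·j + 2 + 5·3^j; at j=19 this is 5811307318.

5811307318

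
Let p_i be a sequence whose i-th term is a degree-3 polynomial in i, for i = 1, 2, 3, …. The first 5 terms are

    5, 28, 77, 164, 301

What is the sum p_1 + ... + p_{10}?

6725

1st diffs: 23, 49, 87, 137.
2nd diffs: 26, 38, 50.
3rd diffs: 12, 12 (constant).
Newton forward-difference form: p_i = 5 + 23·C(i-1,1) + 26·C(i-1,2) + 12·C(i-1,3).
Continuing: …, 500, 773, 1132, 1589, …, p_{10} = 2156.
Summing i = 1..10 (10 terms) gives 6725.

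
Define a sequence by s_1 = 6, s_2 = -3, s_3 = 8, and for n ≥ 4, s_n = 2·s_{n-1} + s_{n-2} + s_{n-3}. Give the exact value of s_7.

Iterate the recurrence:
s_4 = 19  s_5 = 43  s_6 = 113  s_7 = 288.

288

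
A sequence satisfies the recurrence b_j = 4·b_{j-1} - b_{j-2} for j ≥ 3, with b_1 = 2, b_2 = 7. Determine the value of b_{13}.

Applying the relation repeatedly:
b_3 = 26, b_4 = 97, b_5 = 362, …, b_{10} = 262087, b_{11} = 978122, b_{12} = 3650401, b_{13} = 13623482.

13623482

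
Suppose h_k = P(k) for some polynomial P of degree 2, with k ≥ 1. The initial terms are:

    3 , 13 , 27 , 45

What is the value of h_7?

1st diffs: 10, 14, 18.
2nd diffs: 4, 4 (constant).
So h_k = 2k^2 + 4k - 3.
Evaluating at k = 7 gives h_7 = 123.

123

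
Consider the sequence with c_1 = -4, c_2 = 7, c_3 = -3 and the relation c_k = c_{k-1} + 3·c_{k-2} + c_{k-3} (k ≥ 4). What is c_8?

Compute successive terms:
c_4 = 14, c_5 = 12, c_6 = 51, c_7 = 101, c_8 = 266.

266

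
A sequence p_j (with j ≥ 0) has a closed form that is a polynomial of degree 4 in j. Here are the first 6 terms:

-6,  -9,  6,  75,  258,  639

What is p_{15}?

1st diffs: -3, 15, 69, 183, 381.
2nd diffs: 18, 54, 114, 198.
3rd diffs: 36, 60, 84.
4th diffs: 24, 24 (constant).
So p_j = j^4 + 2j^2 - 6j - 6.
Evaluating at j = 15 gives p_{15} = 50979.

50979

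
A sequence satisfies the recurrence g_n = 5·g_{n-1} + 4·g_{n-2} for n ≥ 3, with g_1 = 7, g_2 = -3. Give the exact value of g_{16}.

65277250453

Step forward from the initial values:
g_3 = 13, g_4 = 53, g_5 = 317, …, g_{13} = 352192637, g_{14} = 2008048197, g_{15} = 11449011533, g_{16} = 65277250453.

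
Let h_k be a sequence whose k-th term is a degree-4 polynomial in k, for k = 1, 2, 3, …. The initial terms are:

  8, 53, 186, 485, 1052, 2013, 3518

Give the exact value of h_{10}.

13157

1st diffs: 45, 133, 299, 567, 961, 1505.
2nd diffs: 88, 166, 268, 394, 544.
3rd diffs: 78, 102, 126, 150.
4th diffs: 24, 24, 24 (constant).
Newton forward-difference form: h_k = 8 + 45·C(k-1,1) + 88·C(k-1,2) + 78·C(k-1,3) + 24·C(k-1,4).
At k = 10: k-1 = 9, so h_{10} = 8 + 405 + 3168 + 6552 + 3024 = 13157.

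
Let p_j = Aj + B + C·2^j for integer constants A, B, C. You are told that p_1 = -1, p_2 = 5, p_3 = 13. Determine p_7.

149

Write the equations: A + B + 2C = -1; 2A + B + 4C = 5; 3A + B + 8C = 13.
Subtracting the first from the second: A + 2C = 6.
Subtracting the second from the third: A + 4C = 8.
Solving: C = 1, A = 4, then B = -7.
Therefore p_7 = 28 + (-7) + 1·128 = 149.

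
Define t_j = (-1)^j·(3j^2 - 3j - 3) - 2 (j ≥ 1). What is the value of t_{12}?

(-1)^12 = 1; 3j^2 - 3j - 3 at j=12 is 393; so t_{12} = 391.

391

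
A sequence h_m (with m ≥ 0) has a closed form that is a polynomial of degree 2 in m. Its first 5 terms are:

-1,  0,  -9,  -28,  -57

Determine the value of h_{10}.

1st diffs: 1, -9, -19, -29.
2nd diffs: -10, -10, -10 (constant).
Newton forward-difference form: h_m = -1 + 1·C(m,1) + (-10)·C(m,2).
At m = 10: m = 10, so h_{10} = -1 + 10 - 450 = -441.

-441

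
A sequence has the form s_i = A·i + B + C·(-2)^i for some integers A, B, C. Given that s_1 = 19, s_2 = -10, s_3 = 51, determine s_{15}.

Write the equations: A + B - 2C = 19; 2A + B + 4C = -10; 3A + B - 8C = 51.
Subtracting the first from the second: A + 6C = -29.
Subtracting the second from the third: A - 12C = 61.
Solving: C = -5, A = 1, then B = 8.
Therefore s_{15} = 15 + 8 + (-5)·(-32768) = 163863.

163863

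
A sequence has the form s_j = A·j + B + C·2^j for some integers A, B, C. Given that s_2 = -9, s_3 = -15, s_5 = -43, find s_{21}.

-2097195

Plug in j = 2, 3, 5: 2A + B + 4C = -9; 3A + B + 8C = -15; 5A + B + 32C = -43.
Subtracting the first from the second: A + 4C = -6.
Subtracting the second from the third: 2A + 24C = -28.
Solving: C = -1, A = -2, then B = -1.
Therefore s_{21} = -42 + (-1) + (-1)·2097152 = -2097195.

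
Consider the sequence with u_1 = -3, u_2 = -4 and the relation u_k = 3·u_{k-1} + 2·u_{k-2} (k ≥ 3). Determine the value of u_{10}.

-127126

Iterate the recurrence:
u_3 = -18  u_4 = -62  u_5 = -222  u_6 = -790  u_7 = -2814  u_8 = -10022  u_9 = -35694  u_{10} = -127126.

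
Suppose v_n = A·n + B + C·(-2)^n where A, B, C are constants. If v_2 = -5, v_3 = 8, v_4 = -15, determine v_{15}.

32780

The three given values yield: 2A + B + 4C = -5; 3A + B - 8C = 8; 4A + B + 16C = -15.
Subtracting the first from the second: A - 12C = 13.
Subtracting the second from the third: A + 24C = -23.
Solving: C = -1, A = 1, then B = -3.
So v_n = 1·n + (-3) + (-1)·(-2)^n; at n=15 this is 32780.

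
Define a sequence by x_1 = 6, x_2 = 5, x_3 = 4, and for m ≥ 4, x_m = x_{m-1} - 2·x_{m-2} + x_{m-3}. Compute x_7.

7

Step forward from the initial values:
x_4 = 0  x_5 = -3  x_6 = 1  x_7 = 7.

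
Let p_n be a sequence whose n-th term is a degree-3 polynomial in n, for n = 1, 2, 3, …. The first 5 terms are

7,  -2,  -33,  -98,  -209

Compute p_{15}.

-6489

1st diffs: -9, -31, -65, -111.
2nd diffs: -22, -34, -46.
3rd diffs: -12, -12 (constant).
Newton forward-difference form: p_n = 7 + (-9)·C(n-1,1) + (-22)·C(n-1,2) + (-12)·C(n-1,3).
At n = 15: n-1 = 14, so p_{15} = 7 - 126 - 2002 - 4368 = -6489.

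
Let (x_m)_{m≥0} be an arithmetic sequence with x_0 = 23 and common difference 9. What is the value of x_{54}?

x_m = 23 + (m - 0)·9.
x_{54} = 23 + 54·9 = 509.

509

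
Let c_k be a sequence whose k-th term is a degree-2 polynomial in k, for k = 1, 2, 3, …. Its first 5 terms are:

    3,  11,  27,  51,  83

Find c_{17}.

1091

1st diffs: 8, 16, 24, 32.
2nd diffs: 8, 8, 8 (constant).
Newton forward-difference form: c_k = 3 + 8·C(k-1,1) + 8·C(k-1,2).
At k = 17: k-1 = 16, so c_{17} = 3 + 128 + 960 = 1091.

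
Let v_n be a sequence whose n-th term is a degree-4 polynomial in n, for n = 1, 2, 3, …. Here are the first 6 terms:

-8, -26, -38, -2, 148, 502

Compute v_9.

1st diffs: -18, -12, 36, 150, 354.
2nd diffs: 6, 48, 114, 204.
3rd diffs: 42, 66, 90.
4th diffs: 24, 24 (constant).
So v_n = n^4 - 3n^3 - 4n^2 - 2.
Evaluating at n = 9 gives v_9 = 4048.

4048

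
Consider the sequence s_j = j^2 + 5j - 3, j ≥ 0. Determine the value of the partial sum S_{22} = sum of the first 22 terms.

4400

Over j = 0..21: Σj = 231, Σj² = 3311.
Total = (1)·3311 + (5)·231 + (-3)·22 = 4400.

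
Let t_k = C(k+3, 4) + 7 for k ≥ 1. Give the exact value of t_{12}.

1372

C(15, 4) = 1365, so t_{12} = 1372.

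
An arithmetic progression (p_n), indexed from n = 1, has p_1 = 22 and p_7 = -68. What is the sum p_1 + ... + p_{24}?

-3612

Common difference d = (-68 - 22) / (7 - 1) = -15.
p_n = 22 + (n - 1)·(-15).
p_{24} = -323; S = 24·(22 + (-323))/2 = -3612.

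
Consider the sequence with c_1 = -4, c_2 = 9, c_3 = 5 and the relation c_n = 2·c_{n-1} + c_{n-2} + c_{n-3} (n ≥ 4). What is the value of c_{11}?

c_4 = 15  c_5 = 44  c_6 = 108  c_7 = 275  c_8 = 702  c_9 = 1787  c_{10} = 4551  c_{11} = 11591.

11591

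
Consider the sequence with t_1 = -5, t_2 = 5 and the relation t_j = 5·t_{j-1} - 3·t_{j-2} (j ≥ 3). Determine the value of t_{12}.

22027910

t_3 = 40; t_4 = 185; t_5 = 805; t_6 = 3470; t_7 = 14935; t_8 = 64265; t_9 = 276520; t_{10} = 1189805; t_{11} = 5119465; t_{12} = 22027910.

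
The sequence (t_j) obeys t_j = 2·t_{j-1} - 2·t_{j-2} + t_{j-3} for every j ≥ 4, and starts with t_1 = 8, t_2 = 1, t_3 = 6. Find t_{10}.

Compute successive terms:
t_4 = 18;  t_5 = 25;  t_6 = 20;  t_7 = 8;  t_8 = 1;  t_9 = 6;  t_{10} = 18.

18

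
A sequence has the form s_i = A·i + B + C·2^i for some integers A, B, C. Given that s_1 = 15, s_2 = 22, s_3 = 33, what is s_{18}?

524350

Write the equations: A + B + 2C = 15; 2A + B + 4C = 22; 3A + B + 8C = 33.
Subtracting the first from the second: A + 2C = 7.
Subtracting the second from the third: A + 4C = 11.
Solving: C = 2, A = 3, then B = 8.
Therefore s_{18} = 54 + 8 + 2·262144 = 524350.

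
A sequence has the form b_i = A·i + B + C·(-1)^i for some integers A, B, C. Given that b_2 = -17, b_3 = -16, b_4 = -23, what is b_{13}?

-46

Write the equations: 2A + B + C = -17; 3A + B - C = -16; 4A + B + C = -23.
Subtracting the first from the second: A - 2C = 1.
Subtracting the second from the third: A + 2C = -7.
Solving: C = -2, A = -3, then B = -9.
Therefore b_{13} = -39 + (-9) + (-2)·(-1) = -46.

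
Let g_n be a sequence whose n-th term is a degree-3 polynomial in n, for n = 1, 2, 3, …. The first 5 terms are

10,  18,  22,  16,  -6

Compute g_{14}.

1st diffs: 8, 4, -6, -22.
2nd diffs: -4, -10, -16.
3rd diffs: -6, -6 (constant).
Newton forward-difference form: g_n = 10 + 8·C(n-1,1) + (-4)·C(n-1,2) + (-6)·C(n-1,3).
At n = 14: n-1 = 13, so g_{14} = 10 + 104 - 312 - 1716 = -1914.

-1914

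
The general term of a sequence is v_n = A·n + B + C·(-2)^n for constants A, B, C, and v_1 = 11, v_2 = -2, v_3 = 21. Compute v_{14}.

-32774

Plug in n = 1, 2, 3: A + B - 2C = 11; 2A + B + 4C = -2; 3A + B - 8C = 21.
Subtracting the first from the second: A + 6C = -13.
Subtracting the second from the third: A - 12C = 23.
Solving: C = -2, A = -1, then B = 8.
Hence v_{14} = -1·14 + 8 + (-2)·16384 = -32774.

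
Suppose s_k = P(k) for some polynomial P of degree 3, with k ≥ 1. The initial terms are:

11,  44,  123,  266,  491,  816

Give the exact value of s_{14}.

1st diffs: 33, 79, 143, 225, 325.
2nd diffs: 46, 64, 82, 100.
3rd diffs: 18, 18, 18 (constant).
Newton forward-difference form: s_k = 11 + 33·C(k-1,1) + 46·C(k-1,2) + 18·C(k-1,3).
At k = 14: k-1 = 13, so s_{14} = 11 + 429 + 3588 + 5148 = 9176.

9176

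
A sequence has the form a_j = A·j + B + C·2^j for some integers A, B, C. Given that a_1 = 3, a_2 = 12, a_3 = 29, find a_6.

Plug in j = 1, 2, 3: A + B + 2C = 3; 2A + B + 4C = 12; 3A + B + 8C = 29.
Subtracting the first from the second: A + 2C = 9.
Subtracting the second from the third: A + 4C = 17.
Solving: C = 4, A = 1, then B = -6.
Therefore a_6 = 6 + (-6) + 4·64 = 256.

256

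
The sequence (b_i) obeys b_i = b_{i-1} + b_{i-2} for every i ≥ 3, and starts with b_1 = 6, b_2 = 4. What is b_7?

Compute successive terms:
b_3 = 10, b_4 = 14, b_5 = 24, b_6 = 38, b_7 = 62.

62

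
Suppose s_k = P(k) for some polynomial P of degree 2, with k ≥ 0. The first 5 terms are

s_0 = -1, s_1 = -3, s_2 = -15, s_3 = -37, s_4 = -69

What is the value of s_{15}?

1st diffs: -2, -12, -22, -32.
2nd diffs: -10, -10, -10 (constant).
So s_k = -5k^2 + 3k - 1.
Evaluating at k = 15 gives s_{15} = -1081.

-1081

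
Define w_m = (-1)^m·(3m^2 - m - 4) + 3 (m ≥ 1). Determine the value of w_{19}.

(-1)^19 = -1; 3m^2 - m - 4 at m=19 is 1060; so w_{19} = -1057.

-1057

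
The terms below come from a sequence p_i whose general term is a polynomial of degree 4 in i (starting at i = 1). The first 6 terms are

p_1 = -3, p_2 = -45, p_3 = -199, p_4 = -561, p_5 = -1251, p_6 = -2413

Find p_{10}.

-15501

1st diffs: -42, -154, -362, -690, -1162.
2nd diffs: -112, -208, -328, -472.
3rd diffs: -96, -120, -144.
4th diffs: -24, -24 (constant).
Newton forward-difference form: p_i = -3 + (-42)·C(i-1,1) + (-112)·C(i-1,2) + (-96)·C(i-1,3) + (-24)·C(i-1,4).
At i = 10: i-1 = 9, so p_{10} = -3 - 378 - 4032 - 8064 - 3024 = -15501.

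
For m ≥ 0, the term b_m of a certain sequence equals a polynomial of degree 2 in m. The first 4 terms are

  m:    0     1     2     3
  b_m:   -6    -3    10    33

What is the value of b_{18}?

1st diffs: 3, 13, 23.
2nd diffs: 10, 10 (constant).
Newton forward-difference form: b_m = -6 + 3·C(m,1) + 10·C(m,2).
At m = 18: m = 18, so b_{18} = -6 + 54 + 1530 = 1578.

1578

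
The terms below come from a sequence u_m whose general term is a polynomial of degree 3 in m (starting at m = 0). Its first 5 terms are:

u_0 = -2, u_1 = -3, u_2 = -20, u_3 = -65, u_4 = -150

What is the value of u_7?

-765

1st diffs: -1, -17, -45, -85.
2nd diffs: -16, -28, -40.
3rd diffs: -12, -12 (constant).
Newton forward-difference form: u_m = -2 + (-1)·C(m,1) + (-16)·C(m,2) + (-12)·C(m,3).
At m = 7: m = 7, so u_7 = -2 - 7 - 336 - 420 = -765.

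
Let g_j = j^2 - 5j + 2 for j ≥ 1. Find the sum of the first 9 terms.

Over j = 1..9: Σj = 45, Σj² = 285.
Total = (1)·285 + (-5)·45 + (2)·9 = 78.

78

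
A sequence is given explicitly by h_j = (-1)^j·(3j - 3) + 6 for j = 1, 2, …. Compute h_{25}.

(-1)^25 = -1; 3j - 3 at j=25 is 72; so h_{25} = -66.

-66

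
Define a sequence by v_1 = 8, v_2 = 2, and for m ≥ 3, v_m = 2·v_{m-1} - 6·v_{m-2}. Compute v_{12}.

Step forward from the initial values:
v_3 = -44;  v_4 = -100;  v_5 = 64;  v_6 = 728;  v_7 = 1072;  v_8 = -2224;  v_9 = -10880;  v_{10} = -8416;  v_{11} = 48448;  v_{12} = 147392.

147392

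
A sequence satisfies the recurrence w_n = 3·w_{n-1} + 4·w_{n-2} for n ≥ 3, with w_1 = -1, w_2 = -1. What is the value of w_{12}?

Compute successive terms:
w_3 = -7, w_4 = -25, w_5 = -103, w_6 = -409, w_7 = -1639, w_8 = -6553, w_9 = -26215, w_{10} = -104857, w_{11} = -419431, w_{12} = -1677721.
(Characteristic roots are 4 and -1.)

-1677721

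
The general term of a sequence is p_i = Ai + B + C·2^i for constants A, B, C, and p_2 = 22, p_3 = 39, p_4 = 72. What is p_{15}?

Write the equations: 2A + B + 4C = 22; 3A + B + 8C = 39; 4A + B + 16C = 72.
Subtracting the first from the second: A + 4C = 17.
Subtracting the second from the third: A + 8C = 33.
Solving: C = 4, A = 1, then B = 4.
So p_i = 1·i + 4 + 4·2^i; at i=15 this is 131091.

131091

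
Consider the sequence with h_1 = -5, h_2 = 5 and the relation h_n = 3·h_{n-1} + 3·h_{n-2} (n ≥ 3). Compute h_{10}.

36855

Step forward from the initial values:
h_3 = 0  h_4 = 15  h_5 = 45  h_6 = 180  h_7 = 675  h_8 = 2565  h_9 = 9720  h_{10} = 36855.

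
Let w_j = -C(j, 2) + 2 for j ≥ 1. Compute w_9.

C(9, 2) = 36, so w_9 = -34.

-34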